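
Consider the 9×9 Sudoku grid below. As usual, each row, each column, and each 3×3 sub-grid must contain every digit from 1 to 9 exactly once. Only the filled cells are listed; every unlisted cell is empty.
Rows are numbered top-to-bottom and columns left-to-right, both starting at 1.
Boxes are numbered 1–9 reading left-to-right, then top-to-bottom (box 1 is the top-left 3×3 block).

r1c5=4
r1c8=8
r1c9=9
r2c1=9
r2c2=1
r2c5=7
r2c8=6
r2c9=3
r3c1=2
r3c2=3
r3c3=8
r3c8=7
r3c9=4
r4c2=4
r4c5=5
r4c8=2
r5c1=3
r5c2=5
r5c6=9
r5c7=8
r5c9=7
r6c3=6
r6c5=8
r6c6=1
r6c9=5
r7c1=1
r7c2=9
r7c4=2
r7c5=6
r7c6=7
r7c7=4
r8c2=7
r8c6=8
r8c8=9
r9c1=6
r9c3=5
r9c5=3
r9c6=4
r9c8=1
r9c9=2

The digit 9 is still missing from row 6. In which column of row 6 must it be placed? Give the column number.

Consider where 9 can go in row 6.
r6c1 is out (column 1 already has a 9).
r6c2 is out (column 2 already has a 9).
r6c4 is out (box 5 already has a 9).
r6c8 is out (column 8 already has a 9).
So the only cell in row 6 that can hold 9 is r6c7.
That is column 7.

7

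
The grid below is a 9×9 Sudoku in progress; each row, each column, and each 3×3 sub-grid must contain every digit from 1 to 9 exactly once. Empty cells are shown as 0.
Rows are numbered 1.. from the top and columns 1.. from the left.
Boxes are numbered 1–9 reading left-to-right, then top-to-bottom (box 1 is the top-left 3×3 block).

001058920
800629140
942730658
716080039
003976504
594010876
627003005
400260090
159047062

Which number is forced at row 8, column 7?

Cell row 8, column 7 itself could take any of {3, 7} by direct elimination.
Consider where 7 can go in column 7.
row 4, column 7 is out (row 4 already has a 7).
row 7, column 7 is out (row 7 already has a 7).
row 9, column 7 is out (row 9 already has a 7).
So the only cell in column 7 that can hold 7 is row 8, column 7.
Therefore row 8, column 7 = 7.

7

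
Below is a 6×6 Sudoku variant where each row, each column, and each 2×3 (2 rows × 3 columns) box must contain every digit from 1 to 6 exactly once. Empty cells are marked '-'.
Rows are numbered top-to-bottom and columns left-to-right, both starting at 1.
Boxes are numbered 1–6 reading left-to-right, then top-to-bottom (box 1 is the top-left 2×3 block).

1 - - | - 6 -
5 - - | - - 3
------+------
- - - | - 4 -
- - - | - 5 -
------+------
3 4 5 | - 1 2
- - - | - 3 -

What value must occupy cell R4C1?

4

Cell R4C1 itself could take any of {2, 4, 6} by direct elimination.
Consider where 4 can go in column 1.
R3C1 is out (row 3 already has a 4).
R6C1 is out (box 5 already has a 4).
So the only cell in column 1 that can hold 4 is R4C1.
Therefore R4C1 = 4.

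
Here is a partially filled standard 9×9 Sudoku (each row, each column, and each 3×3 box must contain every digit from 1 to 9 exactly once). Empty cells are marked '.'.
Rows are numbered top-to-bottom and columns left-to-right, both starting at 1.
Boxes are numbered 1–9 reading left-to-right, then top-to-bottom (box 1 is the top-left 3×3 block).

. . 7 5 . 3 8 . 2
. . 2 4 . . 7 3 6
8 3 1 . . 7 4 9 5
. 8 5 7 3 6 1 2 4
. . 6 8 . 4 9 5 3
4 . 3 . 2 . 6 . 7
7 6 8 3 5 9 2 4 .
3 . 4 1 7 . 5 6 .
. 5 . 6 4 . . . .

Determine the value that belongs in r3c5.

Row 3 already contains {1, 3, 4, 5, 7, 8, 9}.
Column 5 already contains {2, 3, 4, 5, 7}.
Its 3×3 block (box 2) already contains {3, 4, 5, 7}.
The only value from 1–9 not eliminated is 6, so r3c5 = 6.

6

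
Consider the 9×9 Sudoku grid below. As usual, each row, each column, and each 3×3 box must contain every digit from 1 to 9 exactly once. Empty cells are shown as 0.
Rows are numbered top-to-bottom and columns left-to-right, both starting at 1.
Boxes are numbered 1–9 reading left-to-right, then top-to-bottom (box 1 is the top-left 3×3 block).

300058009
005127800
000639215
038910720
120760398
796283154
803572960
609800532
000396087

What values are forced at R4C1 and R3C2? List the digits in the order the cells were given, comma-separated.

5,8

For R4C1:
  Consider where 5 can go in box 4.
  R5C3 is out (column 3 already has a 5).
  So the only cell in box 4 that can hold 5 is R4C1.
  So R4C1 = 5.
For R3C2:
  Consider where 8 can go in box 1.
  R1C2 is out (row 1 already has a 8). R1C3 is out (row 1 already has a 8). R2C1 is out (row 2 already has a 8). R2C2 is out (row 2 already has a 8). The remaining empty cells in box 1 are similarly blocked.
  So the only cell in box 1 that can hold 8 is R3C2.
  So R3C2 = 8.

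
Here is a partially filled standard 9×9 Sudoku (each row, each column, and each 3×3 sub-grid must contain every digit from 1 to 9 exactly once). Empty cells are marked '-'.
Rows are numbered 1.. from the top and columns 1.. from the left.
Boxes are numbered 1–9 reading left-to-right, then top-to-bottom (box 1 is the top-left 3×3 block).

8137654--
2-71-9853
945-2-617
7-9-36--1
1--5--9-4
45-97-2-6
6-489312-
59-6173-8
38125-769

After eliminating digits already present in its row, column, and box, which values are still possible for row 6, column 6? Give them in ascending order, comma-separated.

1,8

Row 6 already contains {2, 4, 5, 6, 7, 9}.
Column 6 already contains {3, 5, 6, 7, 9}.
Its 3×3 block (box 5) already contains {3, 5, 6, 7, 9}.
Removing those from 1–9 leaves {1, 8} as the candidates for row 6, column 6.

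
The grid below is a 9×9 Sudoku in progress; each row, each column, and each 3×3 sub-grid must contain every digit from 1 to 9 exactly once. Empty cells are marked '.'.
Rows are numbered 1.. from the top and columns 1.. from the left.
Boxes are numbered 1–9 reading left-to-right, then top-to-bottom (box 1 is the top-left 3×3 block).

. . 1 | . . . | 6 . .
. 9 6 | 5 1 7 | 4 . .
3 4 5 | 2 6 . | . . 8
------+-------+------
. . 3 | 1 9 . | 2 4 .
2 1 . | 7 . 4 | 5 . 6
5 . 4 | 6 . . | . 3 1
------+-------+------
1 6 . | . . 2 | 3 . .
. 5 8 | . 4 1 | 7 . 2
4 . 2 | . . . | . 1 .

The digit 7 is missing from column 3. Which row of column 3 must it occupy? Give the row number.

Consider where 7 can go in column 3.
row 5, column 3 is out (row 5 already has a 7).
So the only cell in column 3 that can hold 7 is row 7, column 3.
That is row 7.

7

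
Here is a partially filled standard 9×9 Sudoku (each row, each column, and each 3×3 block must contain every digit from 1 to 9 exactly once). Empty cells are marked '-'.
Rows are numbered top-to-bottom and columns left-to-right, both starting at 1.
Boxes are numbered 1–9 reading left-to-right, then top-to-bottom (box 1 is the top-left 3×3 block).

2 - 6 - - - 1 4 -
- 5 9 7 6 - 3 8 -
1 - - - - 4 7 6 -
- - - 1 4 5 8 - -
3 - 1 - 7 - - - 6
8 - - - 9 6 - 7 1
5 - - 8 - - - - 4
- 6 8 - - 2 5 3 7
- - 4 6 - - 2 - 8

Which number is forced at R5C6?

Row 5 already contains {1, 3, 6, 7}.
Column 6 already contains {2, 4, 5, 6}.
Its 3×3 block (box 5) already contains {1, 4, 5, 6, 7, 9}.
The only value from 1–9 not eliminated is 8, so R5C6 = 8.

8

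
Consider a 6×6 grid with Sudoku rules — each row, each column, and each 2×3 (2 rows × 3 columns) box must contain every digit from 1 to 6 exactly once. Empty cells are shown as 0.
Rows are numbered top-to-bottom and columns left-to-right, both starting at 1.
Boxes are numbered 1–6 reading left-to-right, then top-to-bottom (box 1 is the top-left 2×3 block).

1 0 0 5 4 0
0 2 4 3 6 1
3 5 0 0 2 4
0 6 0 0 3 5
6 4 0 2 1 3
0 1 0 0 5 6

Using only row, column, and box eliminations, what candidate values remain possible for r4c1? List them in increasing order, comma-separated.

Row 4 already contains {3, 5, 6}.
Column 1 already contains {1, 3, 6}.
Its 2×3 block (box 3) already contains {3, 5, 6}.
Removing those from 1–6 leaves {2, 4} as the candidates for r4c1.

2,4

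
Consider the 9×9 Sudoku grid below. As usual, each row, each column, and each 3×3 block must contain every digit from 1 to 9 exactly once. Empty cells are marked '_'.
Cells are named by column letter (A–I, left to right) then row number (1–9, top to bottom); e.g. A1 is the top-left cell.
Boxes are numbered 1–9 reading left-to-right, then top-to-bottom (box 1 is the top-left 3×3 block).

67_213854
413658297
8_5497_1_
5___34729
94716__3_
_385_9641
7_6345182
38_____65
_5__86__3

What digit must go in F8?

Cell F8 itself could take any of {1, 2} by direct elimination.
Consider where 1 can go in box 8.
D8 is out (column D already has a 1).
E8 is out (column E already has a 1).
D9 is out (column D already has a 1).
So the only cell in box 8 that can hold 1 is F8.
Therefore F8 = 1.

1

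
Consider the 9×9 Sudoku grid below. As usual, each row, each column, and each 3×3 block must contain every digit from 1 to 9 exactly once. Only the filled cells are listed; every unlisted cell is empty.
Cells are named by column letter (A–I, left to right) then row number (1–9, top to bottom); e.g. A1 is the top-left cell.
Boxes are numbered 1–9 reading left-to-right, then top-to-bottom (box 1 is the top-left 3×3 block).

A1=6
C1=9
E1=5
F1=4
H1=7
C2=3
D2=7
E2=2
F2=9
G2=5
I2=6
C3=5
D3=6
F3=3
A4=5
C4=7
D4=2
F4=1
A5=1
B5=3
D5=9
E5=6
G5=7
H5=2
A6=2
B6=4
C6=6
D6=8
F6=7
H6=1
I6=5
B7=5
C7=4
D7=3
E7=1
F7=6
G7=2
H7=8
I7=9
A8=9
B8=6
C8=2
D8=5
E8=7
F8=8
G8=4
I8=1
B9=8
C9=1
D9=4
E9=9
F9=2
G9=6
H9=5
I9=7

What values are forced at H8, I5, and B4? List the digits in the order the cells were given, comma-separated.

3,4,9

For H8:
  Row 8 already contains {1, 2, 4, 5, 6, 7, 8, 9}.
  Column H already contains {1, 2, 5, 7, 8}.
  Its 3×3 block (box 9) already contains {1, 2, 4, 5, 6, 7, 8, 9}.
  The only value from 1–9 not eliminated is 3, so H8 = 3.
For I5:
  Consider where 4 can go in row 5.
  C5 is out (column C already has a 4).
  F5 is out (column F already has a 4).
  So the only cell in row 5 that can hold 4 is I5.
  So I5 = 4.
For B4:
  Row 4 already contains {1, 2, 5, 7}.
  Column B already contains {3, 4, 5, 6, 8}.
  Its 3×3 block (box 4) already contains {1, 2, 3, 4, 5, 6, 7}.
  The only value from 1–9 not eliminated is 9, so B4 = 9.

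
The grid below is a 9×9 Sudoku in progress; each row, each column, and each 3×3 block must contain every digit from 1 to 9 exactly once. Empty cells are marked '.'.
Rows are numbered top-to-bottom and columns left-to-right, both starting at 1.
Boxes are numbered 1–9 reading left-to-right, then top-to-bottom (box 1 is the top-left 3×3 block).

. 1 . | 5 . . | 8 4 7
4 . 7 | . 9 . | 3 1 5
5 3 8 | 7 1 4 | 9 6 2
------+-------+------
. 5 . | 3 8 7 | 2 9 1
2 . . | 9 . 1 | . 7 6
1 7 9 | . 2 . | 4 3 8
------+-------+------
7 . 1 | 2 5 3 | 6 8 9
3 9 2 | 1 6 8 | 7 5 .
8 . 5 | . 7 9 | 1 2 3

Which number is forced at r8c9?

Row 8 already contains {1, 2, 3, 5, 6, 7, 8, 9}.
Column 9 already contains {1, 2, 3, 5, 6, 7, 8, 9}.
Its 3×3 block (box 9) already contains {1, 2, 3, 5, 6, 7, 8, 9}.
The only value from 1–9 not eliminated is 4, so r8c9 = 4.

4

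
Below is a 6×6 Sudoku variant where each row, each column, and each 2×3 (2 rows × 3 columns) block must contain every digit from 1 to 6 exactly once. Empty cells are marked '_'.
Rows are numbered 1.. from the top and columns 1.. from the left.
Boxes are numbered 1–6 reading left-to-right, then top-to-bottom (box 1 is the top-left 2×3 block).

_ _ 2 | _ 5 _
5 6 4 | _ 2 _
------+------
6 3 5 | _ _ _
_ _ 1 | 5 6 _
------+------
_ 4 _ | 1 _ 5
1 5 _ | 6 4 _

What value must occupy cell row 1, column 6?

6

Cell row 1, column 6 itself could take any of {1, 3, 4, 6} by direct elimination.
Consider where 6 can go in box 2.
row 1, column 4 is out (column 4 already has a 6).
row 2, column 4 is out (row 2 already has a 6).
row 2, column 6 is out (row 2 already has a 6).
So the only cell in box 2 that can hold 6 is row 1, column 6.
Therefore row 1, column 6 = 6.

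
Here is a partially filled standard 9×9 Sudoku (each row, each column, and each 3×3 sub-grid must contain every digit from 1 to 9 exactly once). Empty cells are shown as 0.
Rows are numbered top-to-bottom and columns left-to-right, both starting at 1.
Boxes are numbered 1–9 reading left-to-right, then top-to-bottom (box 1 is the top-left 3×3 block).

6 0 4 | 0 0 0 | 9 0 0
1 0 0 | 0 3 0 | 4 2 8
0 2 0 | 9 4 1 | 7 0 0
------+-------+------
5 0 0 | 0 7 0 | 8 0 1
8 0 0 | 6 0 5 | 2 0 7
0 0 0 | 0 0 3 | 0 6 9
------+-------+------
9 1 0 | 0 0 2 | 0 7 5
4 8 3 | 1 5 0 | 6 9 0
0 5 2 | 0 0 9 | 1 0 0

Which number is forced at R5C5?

9

Cell R5C5 itself could take any of {1, 9} by direct elimination.
Consider where 9 can go in column 5.
R1C5 is out (row 1 already has a 9).
R6C5 is out (row 6 already has a 9).
R7C5 is out (row 7 already has a 9).
R9C5 is out (row 9 already has a 9).
So the only cell in column 5 that can hold 9 is R5C5.
Therefore R5C5 = 9.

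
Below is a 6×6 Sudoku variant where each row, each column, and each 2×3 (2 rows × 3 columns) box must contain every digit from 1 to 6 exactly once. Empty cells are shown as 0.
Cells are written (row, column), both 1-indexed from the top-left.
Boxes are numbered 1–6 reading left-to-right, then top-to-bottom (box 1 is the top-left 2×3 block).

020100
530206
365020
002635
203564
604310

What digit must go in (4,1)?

1

Cell (4,1) itself could take any of {1, 4} by direct elimination.
Consider where 1 can go in column 1.
(1,1) is out (row 1 already has a 1).
So the only cell in column 1 that can hold 1 is (4,1).
Therefore (4,1) = 1.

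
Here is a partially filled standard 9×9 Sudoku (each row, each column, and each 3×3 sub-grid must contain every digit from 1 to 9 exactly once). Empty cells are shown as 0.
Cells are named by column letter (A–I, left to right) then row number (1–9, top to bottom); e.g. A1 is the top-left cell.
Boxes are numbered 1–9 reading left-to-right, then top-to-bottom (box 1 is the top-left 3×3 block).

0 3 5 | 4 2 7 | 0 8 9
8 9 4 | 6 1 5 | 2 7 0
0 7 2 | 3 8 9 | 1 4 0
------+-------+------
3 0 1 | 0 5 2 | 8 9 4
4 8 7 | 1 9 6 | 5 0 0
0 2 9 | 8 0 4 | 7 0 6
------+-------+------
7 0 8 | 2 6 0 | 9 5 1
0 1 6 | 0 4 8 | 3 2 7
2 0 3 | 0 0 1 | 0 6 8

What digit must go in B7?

Row 7 already contains {1, 2, 5, 6, 7, 8, 9}.
Column B already contains {1, 2, 3, 7, 8, 9}.
Its 3×3 block (box 7) already contains {1, 2, 3, 6, 7, 8}.
The only value from 1–9 not eliminated is 4, so B7 = 4.

4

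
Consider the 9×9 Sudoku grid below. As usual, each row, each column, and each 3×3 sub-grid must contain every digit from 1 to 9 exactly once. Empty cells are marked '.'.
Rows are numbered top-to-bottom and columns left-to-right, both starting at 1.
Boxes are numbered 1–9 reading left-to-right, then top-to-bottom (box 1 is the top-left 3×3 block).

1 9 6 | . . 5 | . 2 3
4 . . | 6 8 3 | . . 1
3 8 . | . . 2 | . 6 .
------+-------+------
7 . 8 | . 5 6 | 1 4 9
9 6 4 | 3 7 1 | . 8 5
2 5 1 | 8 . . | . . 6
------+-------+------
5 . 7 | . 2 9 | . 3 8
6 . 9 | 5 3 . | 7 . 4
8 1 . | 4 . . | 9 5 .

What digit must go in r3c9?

7

Row 3 already contains {2, 3, 6, 8}.
Column 9 already contains {1, 3, 4, 5, 6, 8, 9}.
Its 3×3 block (box 3) already contains {1, 2, 3, 6}.
The only value from 1–9 not eliminated is 7, so r3c9 = 7.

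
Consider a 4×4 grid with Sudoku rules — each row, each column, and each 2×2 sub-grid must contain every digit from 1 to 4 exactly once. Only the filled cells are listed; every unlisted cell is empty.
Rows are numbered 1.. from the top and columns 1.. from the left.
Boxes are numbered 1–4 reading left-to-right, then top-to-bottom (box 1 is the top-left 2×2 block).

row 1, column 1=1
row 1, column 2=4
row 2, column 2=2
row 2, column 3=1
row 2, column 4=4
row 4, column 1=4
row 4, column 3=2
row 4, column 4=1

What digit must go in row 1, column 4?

2

Cell row 1, column 4 itself could take any of {2, 3} by direct elimination.
Consider where 2 can go in column 4.
row 3, column 4 is out (box 4 already has a 2).
So the only cell in column 4 that can hold 2 is row 1, column 4.
Therefore row 1, column 4 = 2.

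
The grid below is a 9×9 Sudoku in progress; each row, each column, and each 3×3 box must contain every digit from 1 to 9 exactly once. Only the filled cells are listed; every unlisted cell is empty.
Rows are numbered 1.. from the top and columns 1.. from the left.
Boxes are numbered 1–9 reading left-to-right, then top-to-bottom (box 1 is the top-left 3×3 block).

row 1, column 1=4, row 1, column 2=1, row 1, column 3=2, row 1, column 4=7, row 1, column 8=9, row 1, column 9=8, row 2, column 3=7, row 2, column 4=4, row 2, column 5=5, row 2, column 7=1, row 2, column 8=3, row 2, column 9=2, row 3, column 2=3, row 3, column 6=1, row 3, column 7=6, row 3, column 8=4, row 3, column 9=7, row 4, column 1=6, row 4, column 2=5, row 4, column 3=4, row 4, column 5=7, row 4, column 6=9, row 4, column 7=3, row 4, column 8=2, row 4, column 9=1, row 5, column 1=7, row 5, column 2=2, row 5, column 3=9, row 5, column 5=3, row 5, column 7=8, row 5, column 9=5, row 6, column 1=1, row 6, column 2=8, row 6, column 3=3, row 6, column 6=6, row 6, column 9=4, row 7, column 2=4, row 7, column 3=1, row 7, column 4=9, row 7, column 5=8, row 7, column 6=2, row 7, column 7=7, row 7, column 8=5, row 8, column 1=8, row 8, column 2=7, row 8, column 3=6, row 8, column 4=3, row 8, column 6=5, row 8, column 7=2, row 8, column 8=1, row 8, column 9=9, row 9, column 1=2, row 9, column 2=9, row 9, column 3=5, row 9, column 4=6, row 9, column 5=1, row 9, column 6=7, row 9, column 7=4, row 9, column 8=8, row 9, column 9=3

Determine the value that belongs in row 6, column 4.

Cell row 6, column 4 itself could take any of {2, 5} by direct elimination.
Consider where 5 can go in row 6.
row 6, column 5 is out (column 5 already has a 5).
row 6, column 7 is out (box 6 already has a 5).
row 6, column 8 is out (column 8 already has a 5).
So the only cell in row 6 that can hold 5 is row 6, column 4.
Therefore row 6, column 4 = 5.

5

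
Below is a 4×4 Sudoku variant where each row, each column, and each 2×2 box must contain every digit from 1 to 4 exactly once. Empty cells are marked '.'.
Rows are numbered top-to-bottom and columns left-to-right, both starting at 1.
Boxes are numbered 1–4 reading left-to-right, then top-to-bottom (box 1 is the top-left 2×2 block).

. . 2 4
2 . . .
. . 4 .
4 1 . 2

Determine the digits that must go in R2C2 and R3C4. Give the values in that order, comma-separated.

4,1

For R2C2:
  Consider where 4 can go in box 1.
  R1C1 is out (row 1 already has a 4).
  R1C2 is out (row 1 already has a 4).
  So the only cell in box 1 that can hold 4 is R2C2.
  So R2C2 = 4.
For R3C4:
  Consider where 1 can go in row 3.
  R3C1 is out (box 3 already has a 1).
  R3C2 is out (column 2 already has a 1).
  So the only cell in row 3 that can hold 1 is R3C4.
  So R3C4 = 1.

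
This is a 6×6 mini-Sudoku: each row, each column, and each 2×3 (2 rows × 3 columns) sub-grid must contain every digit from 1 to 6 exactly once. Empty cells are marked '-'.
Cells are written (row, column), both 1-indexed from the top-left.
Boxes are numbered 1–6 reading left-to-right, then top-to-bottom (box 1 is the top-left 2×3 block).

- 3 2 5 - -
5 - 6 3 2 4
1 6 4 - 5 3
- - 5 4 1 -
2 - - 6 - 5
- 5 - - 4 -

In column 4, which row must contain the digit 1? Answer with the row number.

6

Consider where 1 can go in column 4.
(3,4) is out (row 3 already has a 1).
So the only cell in column 4 that can hold 1 is (6,4).
That is row 6.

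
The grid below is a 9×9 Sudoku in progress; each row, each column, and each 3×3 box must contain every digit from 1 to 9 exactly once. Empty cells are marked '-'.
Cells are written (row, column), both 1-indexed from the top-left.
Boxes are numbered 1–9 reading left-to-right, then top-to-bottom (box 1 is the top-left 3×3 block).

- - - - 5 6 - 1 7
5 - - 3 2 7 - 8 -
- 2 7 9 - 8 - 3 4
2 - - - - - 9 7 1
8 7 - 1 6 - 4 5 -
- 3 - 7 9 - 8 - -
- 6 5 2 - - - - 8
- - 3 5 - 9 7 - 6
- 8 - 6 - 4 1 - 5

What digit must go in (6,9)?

2

Row 6 already contains {3, 7, 8, 9}.
Column 9 already contains {1, 4, 5, 6, 7, 8}.
Its 3×3 block (box 6) already contains {1, 4, 5, 7, 8, 9}.
The only value from 1–9 not eliminated is 2, so (6,9) = 2.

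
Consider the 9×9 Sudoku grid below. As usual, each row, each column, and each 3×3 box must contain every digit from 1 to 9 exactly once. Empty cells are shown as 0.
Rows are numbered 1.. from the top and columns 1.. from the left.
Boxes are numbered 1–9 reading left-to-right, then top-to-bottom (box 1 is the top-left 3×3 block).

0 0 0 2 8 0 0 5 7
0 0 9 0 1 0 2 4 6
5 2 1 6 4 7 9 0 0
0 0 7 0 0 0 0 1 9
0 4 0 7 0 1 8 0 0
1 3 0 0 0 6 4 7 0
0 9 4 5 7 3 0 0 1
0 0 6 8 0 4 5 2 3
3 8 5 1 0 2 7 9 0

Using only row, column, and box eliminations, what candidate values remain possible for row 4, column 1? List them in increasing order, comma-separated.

Row 4 already contains {1, 7, 9}.
Column 1 already contains {1, 3, 5}.
Its 3×3 block (box 4) already contains {1, 3, 4, 7}.
Removing those from 1–9 leaves {2, 6, 8} as the candidates for row 4, column 1.

2,6,8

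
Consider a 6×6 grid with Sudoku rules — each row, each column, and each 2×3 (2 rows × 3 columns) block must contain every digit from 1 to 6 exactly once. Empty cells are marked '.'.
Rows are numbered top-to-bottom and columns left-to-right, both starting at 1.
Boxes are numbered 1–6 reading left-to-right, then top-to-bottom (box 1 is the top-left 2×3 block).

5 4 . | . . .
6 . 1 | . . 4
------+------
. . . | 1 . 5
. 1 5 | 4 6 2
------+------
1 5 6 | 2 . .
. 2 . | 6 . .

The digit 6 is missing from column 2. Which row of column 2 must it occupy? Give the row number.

3

Consider where 6 can go in column 2.
r2c2 is out (row 2 already has a 6).
So the only cell in column 2 that can hold 6 is r3c2.
That is row 3.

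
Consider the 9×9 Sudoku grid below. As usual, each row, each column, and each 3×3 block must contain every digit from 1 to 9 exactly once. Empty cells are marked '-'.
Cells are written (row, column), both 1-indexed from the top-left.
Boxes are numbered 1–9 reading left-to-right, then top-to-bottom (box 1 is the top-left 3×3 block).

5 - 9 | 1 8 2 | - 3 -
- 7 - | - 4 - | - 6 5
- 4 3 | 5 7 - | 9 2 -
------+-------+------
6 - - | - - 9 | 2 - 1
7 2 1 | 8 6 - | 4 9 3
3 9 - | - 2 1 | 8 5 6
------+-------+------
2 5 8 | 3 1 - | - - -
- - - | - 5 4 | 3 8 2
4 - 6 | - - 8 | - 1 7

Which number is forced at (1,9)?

4

Row 1 already contains {1, 2, 3, 5, 8, 9}.
Column 9 already contains {1, 2, 3, 5, 6, 7}.
Its 3×3 block (box 3) already contains {2, 3, 5, 6, 9}.
The only value from 1–9 not eliminated is 4, so (1,9) = 4.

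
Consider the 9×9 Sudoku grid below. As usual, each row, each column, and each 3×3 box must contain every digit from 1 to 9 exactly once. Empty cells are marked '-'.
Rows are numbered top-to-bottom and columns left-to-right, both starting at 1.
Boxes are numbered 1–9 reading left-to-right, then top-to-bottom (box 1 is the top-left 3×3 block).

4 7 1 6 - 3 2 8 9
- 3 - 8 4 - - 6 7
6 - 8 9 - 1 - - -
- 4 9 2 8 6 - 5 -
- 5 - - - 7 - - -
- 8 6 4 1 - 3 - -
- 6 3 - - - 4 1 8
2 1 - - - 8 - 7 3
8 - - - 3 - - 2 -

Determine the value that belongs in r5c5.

Row 5 already contains {5, 7}.
Column 5 already contains {1, 3, 4, 8}.
Its 3×3 block (box 5) already contains {1, 2, 4, 6, 7, 8}.
The only value from 1–9 not eliminated is 9, so r5c5 = 9.

9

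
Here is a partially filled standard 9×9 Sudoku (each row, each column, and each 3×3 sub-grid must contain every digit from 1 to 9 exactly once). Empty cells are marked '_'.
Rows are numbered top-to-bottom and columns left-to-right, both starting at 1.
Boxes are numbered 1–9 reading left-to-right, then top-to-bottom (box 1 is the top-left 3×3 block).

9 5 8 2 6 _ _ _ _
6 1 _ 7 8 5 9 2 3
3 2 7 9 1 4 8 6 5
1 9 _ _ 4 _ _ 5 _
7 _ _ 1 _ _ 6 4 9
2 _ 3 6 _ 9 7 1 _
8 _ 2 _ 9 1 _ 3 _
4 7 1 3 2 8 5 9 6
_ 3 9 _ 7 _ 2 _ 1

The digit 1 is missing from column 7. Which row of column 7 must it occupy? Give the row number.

1

Consider where 1 can go in column 7.
R4C7 is out (row 4 already has a 1).
R7C7 is out (row 7 already has a 1).
So the only cell in column 7 that can hold 1 is R1C7.
That is row 1.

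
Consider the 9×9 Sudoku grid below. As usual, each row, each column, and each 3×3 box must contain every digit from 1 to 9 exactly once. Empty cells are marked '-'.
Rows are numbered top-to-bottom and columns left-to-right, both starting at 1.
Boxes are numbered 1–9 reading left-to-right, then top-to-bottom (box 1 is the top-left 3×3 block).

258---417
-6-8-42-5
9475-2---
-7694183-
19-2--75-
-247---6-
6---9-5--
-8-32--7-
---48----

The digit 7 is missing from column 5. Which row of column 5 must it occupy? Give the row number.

Consider where 7 can go in column 5.
R1C5 is out (row 1 already has a 7).
R3C5 is out (row 3 already has a 7).
R5C5 is out (row 5 already has a 7).
R6C5 is out (row 6 already has a 7).
So the only cell in column 5 that can hold 7 is R2C5.
That is row 2.

2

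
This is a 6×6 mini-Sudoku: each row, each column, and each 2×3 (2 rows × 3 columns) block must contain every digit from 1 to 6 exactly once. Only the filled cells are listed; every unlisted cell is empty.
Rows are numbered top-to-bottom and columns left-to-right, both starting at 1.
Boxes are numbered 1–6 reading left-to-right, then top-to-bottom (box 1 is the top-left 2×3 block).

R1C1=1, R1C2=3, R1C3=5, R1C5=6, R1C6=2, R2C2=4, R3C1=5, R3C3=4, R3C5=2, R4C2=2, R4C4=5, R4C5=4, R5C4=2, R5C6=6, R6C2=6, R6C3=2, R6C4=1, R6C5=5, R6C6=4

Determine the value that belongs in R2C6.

5

Cell R2C6 itself could take any of {1, 3, 5} by direct elimination.
Consider where 5 can go in row 2.
R2C1 is out (column 1 already has a 5).
R2C3 is out (column 3 already has a 5).
R2C4 is out (column 4 already has a 5).
R2C5 is out (column 5 already has a 5).
So the only cell in row 2 that can hold 5 is R2C6.
Therefore R2C6 = 5.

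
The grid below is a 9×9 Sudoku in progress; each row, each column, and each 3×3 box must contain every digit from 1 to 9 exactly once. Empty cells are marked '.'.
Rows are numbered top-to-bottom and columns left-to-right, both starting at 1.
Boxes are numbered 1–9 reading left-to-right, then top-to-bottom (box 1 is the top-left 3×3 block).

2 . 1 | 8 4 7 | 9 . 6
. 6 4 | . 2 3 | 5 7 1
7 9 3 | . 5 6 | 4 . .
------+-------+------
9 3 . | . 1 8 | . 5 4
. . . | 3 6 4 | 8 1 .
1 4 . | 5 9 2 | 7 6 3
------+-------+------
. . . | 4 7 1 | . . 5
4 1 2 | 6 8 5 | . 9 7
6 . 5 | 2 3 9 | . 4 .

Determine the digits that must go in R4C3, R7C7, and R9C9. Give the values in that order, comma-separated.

For R4C3:
  Consider where 6 can go in column 3.
  R5C3 is out (row 5 already has a 6).
  R6C3 is out (row 6 already has a 6).
  R7C3 is out (box 7 already has a 6).
  So the only cell in column 3 that can hold 6 is R4C3.
  So R4C3 = 6.
For R7C7:
  Consider where 6 can go in column 7.
  R4C7 is out (box 6 already has a 6).
  R8C7 is out (row 8 already has a 6).
  R9C7 is out (row 9 already has a 6).
  So the only cell in column 7 that can hold 6 is R7C7.
  So R7C7 = 6.
For R9C9:
  Row 9 already contains {2, 3, 4, 5, 6, 9}.
  Column 9 already contains {1, 3, 4, 5, 6, 7}.
  Its 3×3 block (box 9) already contains {4, 5, 7, 9}.
  The only value from 1–9 not eliminated is 8, so R9C9 = 8.

6,6,8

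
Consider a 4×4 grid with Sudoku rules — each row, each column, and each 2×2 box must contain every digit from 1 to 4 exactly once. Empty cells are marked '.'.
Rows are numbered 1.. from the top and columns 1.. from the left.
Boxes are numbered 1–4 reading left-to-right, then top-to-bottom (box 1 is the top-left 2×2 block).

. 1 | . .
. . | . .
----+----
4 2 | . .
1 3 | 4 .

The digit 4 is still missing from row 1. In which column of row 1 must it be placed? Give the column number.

4

Consider where 4 can go in row 1.
row 1, column 1 is out (column 1 already has a 4).
row 1, column 3 is out (column 3 already has a 4).
So the only cell in row 1 that can hold 4 is row 1, column 4.
That is column 4.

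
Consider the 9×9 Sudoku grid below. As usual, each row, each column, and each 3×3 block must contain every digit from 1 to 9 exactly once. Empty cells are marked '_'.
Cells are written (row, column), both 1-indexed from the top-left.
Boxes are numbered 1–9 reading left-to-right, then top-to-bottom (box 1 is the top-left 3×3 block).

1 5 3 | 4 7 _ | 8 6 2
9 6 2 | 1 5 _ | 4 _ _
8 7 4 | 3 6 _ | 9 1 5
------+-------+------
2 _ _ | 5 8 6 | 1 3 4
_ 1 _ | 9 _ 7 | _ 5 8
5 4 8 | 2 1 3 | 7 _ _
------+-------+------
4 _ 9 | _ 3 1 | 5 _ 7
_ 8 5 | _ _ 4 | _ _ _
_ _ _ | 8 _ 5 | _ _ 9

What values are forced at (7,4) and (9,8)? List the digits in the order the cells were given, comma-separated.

6,4

For (7,4):
  Row 7 already contains {1, 3, 4, 5, 7, 9}.
  Column 4 already contains {1, 2, 3, 4, 5, 8, 9}.
  Its 3×3 block (box 8) already contains {1, 3, 4, 5, 8}.
  The only value from 1–9 not eliminated is 6, so (7,4) = 6.
For (9,8):
  Consider where 4 can go in box 9.
  (7,8) is out (row 7 already has a 4).
  (8,7) is out (row 8 already has a 4).
  (8,8) is out (row 8 already has a 4).
  (8,9) is out (row 8 already has a 4).
  (9,7) is out (column 7 already has a 4).
  So the only cell in box 9 that can hold 4 is (9,8).
  So (9,8) = 4.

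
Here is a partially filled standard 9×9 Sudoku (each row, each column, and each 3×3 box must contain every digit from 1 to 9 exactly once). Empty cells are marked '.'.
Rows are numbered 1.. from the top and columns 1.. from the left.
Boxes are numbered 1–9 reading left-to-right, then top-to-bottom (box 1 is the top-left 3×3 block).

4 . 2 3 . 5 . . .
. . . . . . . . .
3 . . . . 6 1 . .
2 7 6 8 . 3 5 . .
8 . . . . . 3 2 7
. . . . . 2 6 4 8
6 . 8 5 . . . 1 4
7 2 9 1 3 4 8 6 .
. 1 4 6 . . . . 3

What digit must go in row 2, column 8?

Cell row 2, column 8 itself could take any of {3, 5, 7, 8, 9} by direct elimination.
Consider where 3 can go in column 8.
row 1, column 8 is out (row 1 already has a 3).
row 3, column 8 is out (row 3 already has a 3).
row 4, column 8 is out (row 4 already has a 3).
row 9, column 8 is out (row 9 already has a 3).
So the only cell in column 8 that can hold 3 is row 2, column 8.
Therefore row 2, column 8 = 3.

3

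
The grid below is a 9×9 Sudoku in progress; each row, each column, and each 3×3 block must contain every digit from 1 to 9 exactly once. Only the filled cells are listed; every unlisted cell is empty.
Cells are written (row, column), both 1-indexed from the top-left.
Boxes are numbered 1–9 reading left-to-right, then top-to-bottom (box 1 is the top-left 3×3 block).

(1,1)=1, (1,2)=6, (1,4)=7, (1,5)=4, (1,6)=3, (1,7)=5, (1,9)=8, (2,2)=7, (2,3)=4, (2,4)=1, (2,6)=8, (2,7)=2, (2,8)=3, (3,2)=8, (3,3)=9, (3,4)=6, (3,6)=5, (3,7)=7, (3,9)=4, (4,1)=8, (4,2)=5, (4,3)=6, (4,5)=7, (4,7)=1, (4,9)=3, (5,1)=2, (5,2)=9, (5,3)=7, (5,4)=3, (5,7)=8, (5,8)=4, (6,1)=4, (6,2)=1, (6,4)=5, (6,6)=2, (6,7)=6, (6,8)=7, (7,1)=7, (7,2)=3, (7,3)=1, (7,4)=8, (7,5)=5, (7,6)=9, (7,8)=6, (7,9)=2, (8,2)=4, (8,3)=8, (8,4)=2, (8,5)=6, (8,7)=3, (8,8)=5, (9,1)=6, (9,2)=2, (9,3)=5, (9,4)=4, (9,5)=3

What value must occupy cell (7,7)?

Row 7 already contains {1, 2, 3, 5, 6, 7, 8, 9}.
Column 7 already contains {1, 2, 3, 5, 6, 7, 8}.
Its 3×3 block (box 9) already contains {2, 3, 5, 6}.
The only value from 1–9 not eliminated is 4, so (7,7) = 4.

4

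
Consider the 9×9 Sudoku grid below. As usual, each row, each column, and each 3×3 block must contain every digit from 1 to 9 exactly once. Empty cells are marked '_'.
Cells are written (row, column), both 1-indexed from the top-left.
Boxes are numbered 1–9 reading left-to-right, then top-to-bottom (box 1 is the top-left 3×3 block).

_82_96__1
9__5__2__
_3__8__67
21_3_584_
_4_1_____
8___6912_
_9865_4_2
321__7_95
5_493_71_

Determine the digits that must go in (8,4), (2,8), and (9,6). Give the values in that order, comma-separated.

For (8,4):
  Consider where 8 can go in column 4.
  (1,4) is out (row 1 already has a 8).
  (3,4) is out (row 3 already has a 8).
  (6,4) is out (row 6 already has a 8).
  So the only cell in column 4 that can hold 8 is (8,4).
  So (8,4) = 8.
For (2,8):
  Consider where 8 can go in column 8.
  (1,8) is out (row 1 already has a 8).
  (5,8) is out (box 6 already has a 8).
  (7,8) is out (row 7 already has a 8).
  So the only cell in column 8 that can hold 8 is (2,8).
  So (2,8) = 8.
For (9,6):
  Consider where 2 can go in box 8.
  (7,6) is out (row 7 already has a 2).
  (8,4) is out (row 8 already has a 2).
  (8,5) is out (row 8 already has a 2).
  So the only cell in box 8 that can hold 2 is (9,6).
  So (9,6) = 2.

8,8,2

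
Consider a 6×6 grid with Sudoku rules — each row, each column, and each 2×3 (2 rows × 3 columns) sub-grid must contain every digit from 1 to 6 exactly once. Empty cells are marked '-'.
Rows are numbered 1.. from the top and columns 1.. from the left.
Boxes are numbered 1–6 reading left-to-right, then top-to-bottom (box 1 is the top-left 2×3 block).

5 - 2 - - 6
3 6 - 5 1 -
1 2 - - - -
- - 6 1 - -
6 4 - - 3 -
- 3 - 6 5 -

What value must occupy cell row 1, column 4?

Cell row 1, column 4 itself could take any of {3, 4} by direct elimination.
Consider where 3 can go in row 1.
row 1, column 2 is out (column 2 already has a 3).
row 1, column 5 is out (column 5 already has a 3).
So the only cell in row 1 that can hold 3 is row 1, column 4.
Therefore row 1, column 4 = 3.

3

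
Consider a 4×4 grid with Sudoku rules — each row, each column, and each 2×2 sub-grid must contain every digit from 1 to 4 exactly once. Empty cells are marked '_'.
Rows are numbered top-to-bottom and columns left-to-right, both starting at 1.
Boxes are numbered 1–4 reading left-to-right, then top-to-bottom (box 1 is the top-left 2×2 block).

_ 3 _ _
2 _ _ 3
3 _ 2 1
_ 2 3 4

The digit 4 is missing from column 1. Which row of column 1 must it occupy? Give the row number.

1

Consider where 4 can go in column 1.
r4c1 is out (row 4 already has a 4).
So the only cell in column 1 that can hold 4 is r1c1.
That is row 1.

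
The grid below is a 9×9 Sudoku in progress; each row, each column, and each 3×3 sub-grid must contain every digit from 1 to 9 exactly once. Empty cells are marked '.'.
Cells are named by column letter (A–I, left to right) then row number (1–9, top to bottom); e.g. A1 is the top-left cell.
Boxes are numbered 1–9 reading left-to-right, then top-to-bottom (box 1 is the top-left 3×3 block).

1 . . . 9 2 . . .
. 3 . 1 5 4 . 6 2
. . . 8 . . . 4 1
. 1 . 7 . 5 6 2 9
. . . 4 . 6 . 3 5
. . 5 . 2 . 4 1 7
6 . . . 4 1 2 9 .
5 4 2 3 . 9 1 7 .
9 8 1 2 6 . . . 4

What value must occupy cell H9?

5

Row 9 already contains {1, 2, 4, 6, 8, 9}.
Column H already contains {1, 2, 3, 4, 6, 7, 9}.
Its 3×3 block (box 9) already contains {1, 2, 4, 7, 9}.
The only value from 1–9 not eliminated is 5, so H9 = 5.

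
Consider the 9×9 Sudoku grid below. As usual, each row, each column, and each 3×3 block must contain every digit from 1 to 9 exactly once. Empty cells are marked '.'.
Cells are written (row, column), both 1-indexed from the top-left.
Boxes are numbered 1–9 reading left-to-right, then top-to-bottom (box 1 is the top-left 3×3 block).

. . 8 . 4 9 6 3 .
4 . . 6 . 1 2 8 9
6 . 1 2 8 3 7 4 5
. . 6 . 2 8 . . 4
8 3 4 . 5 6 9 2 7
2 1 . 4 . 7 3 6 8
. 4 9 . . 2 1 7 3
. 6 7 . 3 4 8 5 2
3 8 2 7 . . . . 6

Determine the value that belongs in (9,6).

Row 9 already contains {2, 3, 6, 7, 8}.
Column 6 already contains {1, 2, 3, 4, 6, 7, 8, 9}.
Its 3×3 block (box 8) already contains {2, 3, 4, 7}.
The only value from 1–9 not eliminated is 5, so (9,6) = 5.

5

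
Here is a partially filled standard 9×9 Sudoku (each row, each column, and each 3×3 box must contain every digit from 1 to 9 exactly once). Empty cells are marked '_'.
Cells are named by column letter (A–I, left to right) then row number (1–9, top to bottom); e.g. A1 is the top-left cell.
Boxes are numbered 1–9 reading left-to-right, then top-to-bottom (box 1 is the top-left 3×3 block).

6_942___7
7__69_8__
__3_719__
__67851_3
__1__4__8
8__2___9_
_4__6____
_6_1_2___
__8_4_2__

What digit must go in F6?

Cell F6 itself could take any of {3, 6} by direct elimination.
Consider where 6 can go in column F.
F1 is out (row 1 already has a 6).
F2 is out (row 2 already has a 6).
F7 is out (row 7 already has a 6).
F9 is out (box 8 already has a 6).
So the only cell in column F that can hold 6 is F6.
Therefore F6 = 6.

6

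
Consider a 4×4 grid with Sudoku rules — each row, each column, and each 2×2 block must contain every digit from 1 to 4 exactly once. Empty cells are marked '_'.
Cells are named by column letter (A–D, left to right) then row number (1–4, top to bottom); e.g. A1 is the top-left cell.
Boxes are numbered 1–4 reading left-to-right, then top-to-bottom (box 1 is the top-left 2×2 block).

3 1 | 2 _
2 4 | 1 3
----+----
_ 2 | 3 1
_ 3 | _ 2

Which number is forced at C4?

Row 4 already contains {2, 3}.
Column C already contains {1, 2, 3}.
Its 2×2 block (box 4) already contains {1, 2, 3}.
The only value from 1–4 not eliminated is 4, so C4 = 4.

4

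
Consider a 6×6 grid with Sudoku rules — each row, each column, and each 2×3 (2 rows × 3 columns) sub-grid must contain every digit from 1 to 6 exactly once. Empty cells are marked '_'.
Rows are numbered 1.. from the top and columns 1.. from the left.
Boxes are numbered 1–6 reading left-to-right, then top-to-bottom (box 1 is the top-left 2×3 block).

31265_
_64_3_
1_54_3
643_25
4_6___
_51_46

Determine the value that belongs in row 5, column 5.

1

Row 5 already contains {4, 6}.
Column 5 already contains {2, 3, 4, 5}.
Its 2×3 block (box 6) already contains {4, 6}.
The only value from 1–6 not eliminated is 1, so row 5, column 5 = 1.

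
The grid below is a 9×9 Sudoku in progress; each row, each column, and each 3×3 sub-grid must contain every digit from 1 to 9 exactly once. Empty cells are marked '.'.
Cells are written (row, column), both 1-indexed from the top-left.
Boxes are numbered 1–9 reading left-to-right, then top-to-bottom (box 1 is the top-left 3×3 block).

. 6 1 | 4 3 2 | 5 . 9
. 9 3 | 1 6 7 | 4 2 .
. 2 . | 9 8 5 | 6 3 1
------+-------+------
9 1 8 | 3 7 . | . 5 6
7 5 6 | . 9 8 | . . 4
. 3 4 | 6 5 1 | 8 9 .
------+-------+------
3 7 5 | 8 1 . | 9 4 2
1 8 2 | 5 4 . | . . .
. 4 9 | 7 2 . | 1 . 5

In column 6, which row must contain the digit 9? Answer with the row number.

Consider where 9 can go in column 6.
(4,6) is out (row 4 already has a 9).
(7,6) is out (row 7 already has a 9).
(9,6) is out (row 9 already has a 9).
So the only cell in column 6 that can hold 9 is (8,6).
That is row 8.

8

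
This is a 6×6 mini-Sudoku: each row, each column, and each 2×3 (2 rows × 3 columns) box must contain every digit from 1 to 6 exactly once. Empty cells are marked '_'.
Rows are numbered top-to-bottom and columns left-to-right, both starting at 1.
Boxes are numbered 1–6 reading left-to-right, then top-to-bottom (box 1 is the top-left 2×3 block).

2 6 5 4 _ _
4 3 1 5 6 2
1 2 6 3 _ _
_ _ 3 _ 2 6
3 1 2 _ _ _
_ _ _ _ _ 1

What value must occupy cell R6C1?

Cell R6C1 itself could take any of {5, 6} by direct elimination.
Consider where 6 can go in column 1.
R4C1 is out (row 4 already has a 6).
So the only cell in column 1 that can hold 6 is R6C1.
Therefore R6C1 = 6.

6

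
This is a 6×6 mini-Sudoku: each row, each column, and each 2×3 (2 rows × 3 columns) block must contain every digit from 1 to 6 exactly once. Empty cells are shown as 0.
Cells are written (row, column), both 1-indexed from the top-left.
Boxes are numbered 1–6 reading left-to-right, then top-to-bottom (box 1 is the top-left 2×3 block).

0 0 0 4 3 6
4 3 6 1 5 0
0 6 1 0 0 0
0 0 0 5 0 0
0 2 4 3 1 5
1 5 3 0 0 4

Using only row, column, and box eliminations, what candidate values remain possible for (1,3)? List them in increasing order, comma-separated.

2,5

Row 1 already contains {3, 4, 6}.
Column 3 already contains {1, 3, 4, 6}.
Its 2×3 block (box 1) already contains {3, 4, 6}.
Removing those from 1–6 leaves {2, 5} as the candidates for (1,3).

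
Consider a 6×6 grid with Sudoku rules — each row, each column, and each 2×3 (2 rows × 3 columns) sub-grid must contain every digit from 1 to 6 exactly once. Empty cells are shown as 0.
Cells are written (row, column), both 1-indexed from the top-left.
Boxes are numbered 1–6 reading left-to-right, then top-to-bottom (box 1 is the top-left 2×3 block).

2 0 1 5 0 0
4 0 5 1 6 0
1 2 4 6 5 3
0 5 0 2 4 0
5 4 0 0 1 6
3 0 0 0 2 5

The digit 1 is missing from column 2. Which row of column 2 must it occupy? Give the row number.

6

Consider where 1 can go in column 2.
(1,2) is out (row 1 already has a 1).
(2,2) is out (row 2 already has a 1).
So the only cell in column 2 that can hold 1 is (6,2).
That is row 6.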